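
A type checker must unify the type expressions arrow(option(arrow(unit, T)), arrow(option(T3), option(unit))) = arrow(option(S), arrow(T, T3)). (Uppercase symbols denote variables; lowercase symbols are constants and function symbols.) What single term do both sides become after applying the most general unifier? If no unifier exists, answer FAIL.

arrow(option(arrow(unit, option(option(unit)))), arrow(option(option(unit)), option(unit)))

Decompose arrow/2: option(arrow(unit, T)) = option(S),  arrow(option(T3), option(unit)) = arrow(T, T3).
Decompose option/1: arrow(unit, T) = S.
Bind S := arrow(unit, T); no other remaining equation mentions S.
Decompose arrow/2: option(T3) = T,  option(unit) = T3.
Bind T := option(T3); no other remaining equation mentions T. Substituting into the earlier binding gives S := arrow(unit, option(T3)).
Bind T3 := option(unit). Substituting into the earlier bindings gives S := arrow(unit, option(option(unit))), T := option(option(unit)).
Applying the MGU to either side gives arrow(option(arrow(unit, option(option(unit)))), arrow(option(option(unit)), option(unit))).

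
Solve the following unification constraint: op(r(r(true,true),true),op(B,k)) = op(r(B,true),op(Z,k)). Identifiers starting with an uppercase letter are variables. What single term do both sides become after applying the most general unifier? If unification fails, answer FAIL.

op(r(r(true,true),true),op(r(true,true),k))

Decompose op/2: r(r(true,true),true) = r(B,true),  op(B,k) = op(Z,k).
Decompose r/2: r(true,true) = B,  true = true.
Bind B := r(true,true); substituting into the one remaining equation that mentions B gives: op(r(true,true),k) = op(Z,k).
Delete trivial equation true = true.
Decompose op/2: r(true,true) = Z,  k = k.
Bind Z := r(true,true); no other remaining equation mentions Z.
Delete trivial equation k = k.
Applying the MGU to either side gives op(r(r(true,true),true),op(r(true,true),k)).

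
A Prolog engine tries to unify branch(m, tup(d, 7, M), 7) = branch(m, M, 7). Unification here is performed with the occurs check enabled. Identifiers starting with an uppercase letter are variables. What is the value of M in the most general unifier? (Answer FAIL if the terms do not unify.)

Decompose branch/3: m = m,  tup(d, 7, M) = M,  7 = 7.
Delete trivial equation m = m.
Occurs check fails: M occurs in tup(d, 7, M); the equation M = tup(d, 7, M) has no finite solution.

FAIL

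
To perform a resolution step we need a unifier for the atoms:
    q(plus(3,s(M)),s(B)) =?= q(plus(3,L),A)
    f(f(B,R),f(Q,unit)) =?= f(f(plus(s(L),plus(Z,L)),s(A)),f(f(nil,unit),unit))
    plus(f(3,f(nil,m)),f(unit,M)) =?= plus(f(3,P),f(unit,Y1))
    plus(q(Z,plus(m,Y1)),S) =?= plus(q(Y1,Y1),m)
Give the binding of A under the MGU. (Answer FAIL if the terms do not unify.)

Decompose q/2: plus(3,s(M)) =?= plus(3,L),  s(B) =?= A.
Decompose plus/2: 3 =?= 3,  s(M) =?= L.
Delete trivial equation 3 =?= 3.
Bind L := s(M); substituting into the one remaining equation that mentions L gives: f(f(B,R),f(Q,unit)) =?= f(f(plus(s(s(M)),plus(Z,s(M))),s(A)),f(f(nil,unit),unit)).
Bind A := s(B); substituting into the one remaining equation that mentions A gives: f(f(B,R),f(Q,unit)) =?= f(f(plus(s(s(M)),plus(Z,s(M))),s(s(B))),f(f(nil,unit),unit)).
Decompose f/2: f(B,R) =?= f(plus(s(s(M)),plus(Z,s(M))),s(s(B))),  f(Q,unit) =?= f(f(nil,unit),unit).
Decompose f/2: B =?= plus(s(s(M)),plus(Z,s(M))),  R =?= s(s(B)).
Bind B := plus(s(s(M)),plus(Z,s(M))); substituting into the one remaining equation that mentions B gives: R =?= s(s(plus(s(s(M)),plus(Z,s(M))))). Substituting into the earlier binding gives A := s(plus(s(s(M)),plus(Z,s(M)))).
Bind R := s(s(plus(s(s(M)),plus(Z,s(M))))); no other remaining equation mentions R.
Decompose f/2: Q =?= f(nil,unit),  unit =?= unit.
Bind Q := f(nil,unit); no other remaining equation mentions Q.
Delete trivial equation unit =?= unit.
Decompose plus/2: f(3,f(nil,m)) =?= f(3,P),  f(unit,M) =?= f(unit,Y1).
Decompose f/2: 3 =?= 3,  f(nil,m) =?= P.
Delete trivial equation 3 =?= 3.
Bind P := f(nil,m); no other remaining equation mentions P.
Decompose f/2: unit =?= unit,  M =?= Y1.
Delete trivial equation unit =?= unit.
Bind M := Y1; no other remaining equation mentions M. Substituting into the earlier bindings gives L := s(Y1), A := s(plus(s(s(Y1)),plus(Z,s(Y1)))), B := plus(s(s(Y1)),plus(Z,s(Y1))), R := s(s(plus(s(s(Y1)),plus(Z,s(Y1))))).
Decompose plus/2: q(Z,plus(m,Y1)) =?= q(Y1,Y1),  S =?= m.
Decompose q/2: Z =?= Y1,  plus(m,Y1) =?= Y1.
Bind Z := Y1; no other remaining equation mentions Z. Substituting into the earlier bindings gives A := s(plus(s(s(Y1)),plus(Y1,s(Y1)))), B := plus(s(s(Y1)),plus(Y1,s(Y1))), R := s(s(plus(s(s(Y1)),plus(Y1,s(Y1))))).
Occurs check fails: Y1 occurs in plus(m,Y1); the equation Y1 =?= plus(m,Y1) has no finite solution.

FAIL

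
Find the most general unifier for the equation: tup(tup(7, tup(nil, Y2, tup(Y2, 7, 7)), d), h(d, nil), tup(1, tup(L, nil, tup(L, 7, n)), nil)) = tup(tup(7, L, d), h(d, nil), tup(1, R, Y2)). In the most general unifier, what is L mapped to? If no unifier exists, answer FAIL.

tup(nil, nil, tup(nil, 7, 7))

Decompose tup/3: tup(7, tup(nil, Y2, tup(Y2, 7, 7)), d) = tup(7, L, d),  h(d, nil) = h(d, nil),  tup(1, tup(L, nil, tup(L, 7, n)), nil) = tup(1, R, Y2).
Decompose tup/3: 7 = 7,  tup(nil, Y2, tup(Y2, 7, 7)) = L,  d = d.
Delete trivial equation 7 = 7.
Bind L := tup(nil, Y2, tup(Y2, 7, 7)); substituting into the one remaining equation that mentions L gives: tup(1, tup(tup(nil, Y2, tup(Y2, 7, 7)), nil, tup(tup(nil, Y2, tup(Y2, 7, 7)), 7, n)), nil) = tup(1, R, Y2).
Delete trivial equation d = d.
Delete trivial equation h(d, nil) = h(d, nil).
Decompose tup/3: 1 = 1,  tup(tup(nil, Y2, tup(Y2, 7, 7)), nil, tup(tup(nil, Y2, tup(Y2, 7, 7)), 7, n)) = R,  nil = Y2.
Delete trivial equation 1 = 1.
Bind R := tup(tup(nil, Y2, tup(Y2, 7, 7)), nil, tup(tup(nil, Y2, tup(Y2, 7, 7)), 7, n)); no other remaining equation mentions R.
Bind Y2 := nil. Substituting into the earlier bindings gives L := tup(nil, nil, tup(nil, 7, 7)), R := tup(tup(nil, nil, tup(nil, 7, 7)), nil, tup(tup(nil, nil, tup(nil, 7, 7)), 7, n)).
MGU = { L := tup(nil, nil, tup(nil, 7, 7)), R := tup(tup(nil, nil, tup(nil, 7, 7)), nil, tup(tup(nil, nil, tup(nil, 7, 7)), 7, n)), Y2 := nil }, so L := tup(nil, nil, tup(nil, 7, 7)).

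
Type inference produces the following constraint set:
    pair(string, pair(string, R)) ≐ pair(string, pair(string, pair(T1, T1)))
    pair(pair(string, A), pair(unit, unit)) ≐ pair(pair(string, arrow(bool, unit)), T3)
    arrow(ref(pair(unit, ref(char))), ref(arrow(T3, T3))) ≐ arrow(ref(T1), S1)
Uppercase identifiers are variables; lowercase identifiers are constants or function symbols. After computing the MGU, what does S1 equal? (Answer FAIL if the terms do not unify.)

ref(arrow(pair(unit, unit), pair(unit, unit)))

Decompose pair/2: string ≐ string,  pair(string, R) ≐ pair(string, pair(T1, T1)).
Delete trivial equation string ≐ string.
Decompose pair/2: string ≐ string,  R ≐ pair(T1, T1).
Delete trivial equation string ≐ string.
Bind R := pair(T1, T1); no other remaining equation mentions R.
Decompose pair/2: pair(string, A) ≐ pair(string, arrow(bool, unit)),  pair(unit, unit) ≐ T3.
Decompose pair/2: string ≐ string,  A ≐ arrow(bool, unit).
Delete trivial equation string ≐ string.
Bind A := arrow(bool, unit); no other remaining equation mentions A.
Bind T3 := pair(unit, unit); substituting into the remaining equation gives: arrow(ref(pair(unit, ref(char))), ref(arrow(pair(unit, unit), pair(unit, unit)))) ≐ arrow(ref(T1), S1).
Decompose arrow/2: ref(pair(unit, ref(char))) ≐ ref(T1),  ref(arrow(pair(unit, unit), pair(unit, unit))) ≐ S1.
Decompose ref/1: pair(unit, ref(char)) ≐ T1.
Bind T1 := pair(unit, ref(char)); no other remaining equation mentions T1. Substituting into the earlier binding gives R := pair(pair(unit, ref(char)), pair(unit, ref(char))).
Bind S1 := ref(arrow(pair(unit, unit), pair(unit, unit))).
MGU = { R := pair(pair(unit, ref(char)), pair(unit, ref(char))), A := arrow(bool, unit), T3 := pair(unit, unit), T1 := pair(unit, ref(char)), S1 := ref(arrow(pair(unit, unit), pair(unit, unit))) }, so S1 := ref(arrow(pair(unit, unit), pair(unit, unit))).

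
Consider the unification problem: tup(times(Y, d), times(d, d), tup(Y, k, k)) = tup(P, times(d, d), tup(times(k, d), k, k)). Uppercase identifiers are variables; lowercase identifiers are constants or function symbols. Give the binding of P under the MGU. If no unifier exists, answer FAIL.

times(times(k, d), d)

Decompose tup/3: times(Y, d) = P,  times(d, d) = times(d, d),  tup(Y, k, k) = tup(times(k, d), k, k).
Bind P := times(Y, d); no other remaining equation mentions P.
Delete trivial equation times(d, d) = times(d, d).
Decompose tup/3: Y = times(k, d),  k = k,  k = k.
Bind Y := times(k, d); no other remaining equation mentions Y. Substituting into the earlier binding gives P := times(times(k, d), d).
Delete trivial equation k = k.
Delete trivial equation k = k.
MGU = { P -> times(times(k, d), d), Y -> times(k, d) }, so P -> times(times(k, d), d).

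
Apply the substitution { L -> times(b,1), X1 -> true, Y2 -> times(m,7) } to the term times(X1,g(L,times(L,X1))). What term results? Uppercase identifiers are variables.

Replace each occurrence of L with times(b,1).
Replace each occurrence of X1 with true.
Result: times(true,g(times(b,1),times(times(b,1),true))).

times(true,g(times(b,1),times(times(b,1),true)))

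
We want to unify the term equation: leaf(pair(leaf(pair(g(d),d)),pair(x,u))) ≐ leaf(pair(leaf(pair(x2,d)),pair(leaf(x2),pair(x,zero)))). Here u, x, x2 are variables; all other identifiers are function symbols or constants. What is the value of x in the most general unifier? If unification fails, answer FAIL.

Decompose leaf/1: pair(leaf(pair(g(d),d)),pair(x,u)) ≐ pair(leaf(pair(x2,d)),pair(leaf(x2),pair(x,zero))).
Decompose pair/2: leaf(pair(g(d),d)) ≐ leaf(pair(x2,d)),  pair(x,u) ≐ pair(leaf(x2),pair(x,zero)).
Decompose leaf/1: pair(g(d),d) ≐ pair(x2,d).
Decompose pair/2: g(d) ≐ x2,  d ≐ d.
Bind x2 := g(d); substituting into the one remaining equation that mentions x2 gives: pair(x,u) ≐ pair(leaf(g(d)),pair(x,zero)).
Delete trivial equation d ≐ d.
Decompose pair/2: x ≐ leaf(g(d)),  u ≐ pair(x,zero).
Bind x := leaf(g(d)); substituting into the remaining equation gives: u ≐ pair(leaf(g(d)),zero).
Bind u := pair(leaf(g(d)),zero).
MGU = { x2 -> g(d), x -> leaf(g(d)), u -> pair(leaf(g(d)),zero) }, so x -> leaf(g(d)).

leaf(g(d))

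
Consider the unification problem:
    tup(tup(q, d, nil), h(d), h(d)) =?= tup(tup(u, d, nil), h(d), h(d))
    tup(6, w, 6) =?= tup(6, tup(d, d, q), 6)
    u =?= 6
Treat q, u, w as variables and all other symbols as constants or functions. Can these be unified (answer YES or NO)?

YES

Decompose tup/3: tup(q, d, nil) =?= tup(u, d, nil),  h(d) =?= h(d),  h(d) =?= h(d).
Decompose tup/3: q =?= u,  d =?= d,  nil =?= nil.
Bind q := u; substituting into the one remaining equation that mentions q gives: tup(6, w, 6) =?= tup(6, tup(d, d, u), 6).
Delete trivial equation d =?= d.
Delete trivial equation nil =?= nil.
Delete trivial equation h(d) =?= h(d).
Delete trivial equation h(d) =?= h(d).
Decompose tup/3: 6 =?= 6,  w =?= tup(d, d, u),  6 =?= 6.
Delete trivial equation 6 =?= 6.
Bind w := tup(d, d, u); no other remaining equation mentions w.
Delete trivial equation 6 =?= 6.
Bind u := 6. Substituting into the earlier bindings gives q := 6, w := tup(d, d, 6).
No equations remain and no clash or occurs-check failure arose, so a unifier exists.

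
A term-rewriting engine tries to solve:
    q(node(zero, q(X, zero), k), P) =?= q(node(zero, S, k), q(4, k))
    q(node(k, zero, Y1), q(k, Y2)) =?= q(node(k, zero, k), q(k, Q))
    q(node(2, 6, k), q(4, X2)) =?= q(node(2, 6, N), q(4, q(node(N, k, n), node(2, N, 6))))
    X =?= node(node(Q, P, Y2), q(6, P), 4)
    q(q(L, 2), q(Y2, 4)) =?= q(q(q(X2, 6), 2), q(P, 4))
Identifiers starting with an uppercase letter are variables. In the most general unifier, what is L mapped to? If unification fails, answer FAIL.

q(q(node(k, k, n), node(2, k, 6)), 6)

Decompose q/2: node(zero, q(X, zero), k) =?= node(zero, S, k),  P =?= q(4, k).
Decompose node/3: zero =?= zero,  q(X, zero) =?= S,  k =?= k.
Delete trivial equation zero =?= zero.
Bind S := q(X, zero); no other remaining equation mentions S.
Delete trivial equation k =?= k.
Bind P := q(4, k); substituting into the 2 remaining equations that mention P gives: X =?= node(node(Q, q(4, k), Y2), q(6, q(4, k)), 4),  q(q(L, 2), q(Y2, 4)) =?= q(q(q(X2, 6), 2), q(q(4, k), 4)).
Decompose q/2: node(k, zero, Y1) =?= node(k, zero, k),  q(k, Y2) =?= q(k, Q).
Decompose node/3: k =?= k,  zero =?= zero,  Y1 =?= k.
Delete trivial equation k =?= k.
Delete trivial equation zero =?= zero.
Bind Y1 := k; no other remaining equation mentions Y1.
Decompose q/2: k =?= k,  Y2 =?= Q.
Delete trivial equation k =?= k.
Bind Y2 := Q; substituting into the 2 remaining equations that mention Y2 gives: X =?= node(node(Q, q(4, k), Q), q(6, q(4, k)), 4),  q(q(L, 2), q(Q, 4)) =?= q(q(q(X2, 6), 2), q(q(4, k), 4)).
Decompose q/2: node(2, 6, k) =?= node(2, 6, N),  q(4, X2) =?= q(4, q(node(N, k, n), node(2, N, 6))).
Decompose node/3: 2 =?= 2,  6 =?= 6,  k =?= N.
Delete trivial equation 2 =?= 2.
Delete trivial equation 6 =?= 6.
Bind N := k; substituting into the one remaining equation that mentions N gives: q(4, X2) =?= q(4, q(node(k, k, n), node(2, k, 6))).
Decompose q/2: 4 =?= 4,  X2 =?= q(node(k, k, n), node(2, k, 6)).
Delete trivial equation 4 =?= 4.
Bind X2 := q(node(k, k, n), node(2, k, 6)); substituting into the one remaining equation that mentions X2 gives: q(q(L, 2), q(Q, 4)) =?= q(q(q(q(node(k, k, n), node(2, k, 6)), 6), 2), q(q(4, k), 4)).
Bind X := node(node(Q, q(4, k), Q), q(6, q(4, k)), 4); no other remaining equation mentions X. Substituting into the earlier binding gives S := q(node(node(Q, q(4, k), Q), q(6, q(4, k)), 4), zero).
Decompose q/2: q(L, 2) =?= q(q(q(node(k, k, n), node(2, k, 6)), 6), 2),  q(Q, 4) =?= q(q(4, k), 4).
Decompose q/2: L =?= q(q(node(k, k, n), node(2, k, 6)), 6),  2 =?= 2.
Bind L := q(q(node(k, k, n), node(2, k, 6)), 6); no other remaining equation mentions L.
Delete trivial equation 2 =?= 2.
Decompose q/2: Q =?= q(4, k),  4 =?= 4.
Bind Q := q(4, k); no other remaining equation mentions Q. Substituting into the earlier bindings gives S := q(node(node(q(4, k), q(4, k), q(4, k)), q(6, q(4, k)), 4), zero), Y2 := q(4, k), X := node(node(q(4, k), q(4, k), q(4, k)), q(6, q(4, k)), 4).
Delete trivial equation 4 =?= 4.
MGU = { S ↦ q(node(node(q(4, k), q(4, k), q(4, k)), q(6, q(4, k)), 4), zero), P ↦ q(4, k), Y1 ↦ k, Y2 ↦ q(4, k), N ↦ k, X2 ↦ q(node(k, k, n), node(2, k, 6)), X ↦ node(node(q(4, k), q(4, k), q(4, k)), q(6, q(4, k)), 4), L ↦ q(q(node(k, k, n), node(2, k, 6)), 6), Q ↦ q(4, k) }, so L ↦ q(q(node(k, k, n), node(2, k, 6)), 6).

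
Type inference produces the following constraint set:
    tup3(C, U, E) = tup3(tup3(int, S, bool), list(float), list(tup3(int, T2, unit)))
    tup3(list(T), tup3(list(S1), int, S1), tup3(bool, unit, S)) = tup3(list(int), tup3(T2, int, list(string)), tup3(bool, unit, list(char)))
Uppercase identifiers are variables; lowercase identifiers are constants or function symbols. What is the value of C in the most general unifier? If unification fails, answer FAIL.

Decompose tup3/3: C = tup3(int, S, bool),  U = list(float),  E = list(tup3(int, T2, unit)).
Bind C := tup3(int, S, bool); no other remaining equation mentions C.
Bind U := list(float); no other remaining equation mentions U.
Bind E := list(tup3(int, T2, unit)); no other remaining equation mentions E.
Decompose tup3/3: list(T) = list(int),  tup3(list(S1), int, S1) = tup3(T2, int, list(string)),  tup3(bool, unit, S) = tup3(bool, unit, list(char)).
Decompose list/1: T = int.
Bind T := int; no other remaining equation mentions T.
Decompose tup3/3: list(S1) = T2,  int = int,  S1 = list(string).
Bind T2 := list(S1); no other remaining equation mentions T2. Substituting into the earlier binding gives E := list(tup3(int, list(S1), unit)).
Delete trivial equation int = int.
Bind S1 := list(string); no other remaining equation mentions S1. Substituting into the earlier bindings gives E := list(tup3(int, list(list(string)), unit)), T2 := list(list(string)).
Decompose tup3/3: bool = bool,  unit = unit,  S = list(char).
Delete trivial equation bool = bool.
Delete trivial equation unit = unit.
Bind S := list(char). Substituting into the earlier binding gives C := tup3(int, list(char), bool).
MGU = { C ↦ tup3(int, list(char), bool), U ↦ list(float), E ↦ list(tup3(int, list(list(string)), unit)), T ↦ int, T2 ↦ list(list(string)), S1 ↦ list(string), S ↦ list(char) }, so C ↦ tup3(int, list(char), bool).

tup3(int, list(char), bool)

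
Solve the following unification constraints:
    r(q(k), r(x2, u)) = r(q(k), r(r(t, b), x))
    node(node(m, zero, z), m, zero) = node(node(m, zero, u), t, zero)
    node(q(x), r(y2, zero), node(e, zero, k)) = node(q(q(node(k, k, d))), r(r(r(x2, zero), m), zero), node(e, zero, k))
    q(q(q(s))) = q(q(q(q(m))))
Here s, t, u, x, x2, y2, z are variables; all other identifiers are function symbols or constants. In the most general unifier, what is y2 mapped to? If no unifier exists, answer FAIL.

Decompose r/2: q(k) = q(k),  r(x2, u) = r(r(t, b), x).
Delete trivial equation q(k) = q(k).
Decompose r/2: x2 = r(t, b),  u = x.
Bind x2 := r(t, b); substituting into the one remaining equation that mentions x2 gives: node(q(x), r(y2, zero), node(e, zero, k)) = node(q(q(node(k, k, d))), r(r(r(r(t, b), zero), m), zero), node(e, zero, k)).
Bind u := x; substituting into the one remaining equation that mentions u gives: node(node(m, zero, z), m, zero) = node(node(m, zero, x), t, zero).
Decompose node/3: node(m, zero, z) = node(m, zero, x),  m = t,  zero = zero.
Decompose node/3: m = m,  zero = zero,  z = x.
Delete trivial equation m = m.
Delete trivial equation zero = zero.
Bind z := x; no other remaining equation mentions z.
Bind t := m; substituting into the one remaining equation that mentions t gives: node(q(x), r(y2, zero), node(e, zero, k)) = node(q(q(node(k, k, d))), r(r(r(r(m, b), zero), m), zero), node(e, zero, k)). Substituting into the earlier binding gives x2 := r(m, b).
Delete trivial equation zero = zero.
Decompose node/3: q(x) = q(q(node(k, k, d))),  r(y2, zero) = r(r(r(r(m, b), zero), m), zero),  node(e, zero, k) = node(e, zero, k).
Decompose q/1: x = q(node(k, k, d)).
Bind x := q(node(k, k, d)); no other remaining equation mentions x. Substituting into the earlier bindings gives u := q(node(k, k, d)), z := q(node(k, k, d)).
Decompose r/2: y2 = r(r(r(m, b), zero), m),  zero = zero.
Bind y2 := r(r(r(m, b), zero), m); no other remaining equation mentions y2.
Delete trivial equation zero = zero.
Delete trivial equation node(e, zero, k) = node(e, zero, k).
Decompose q/1: q(q(s)) = q(q(q(m))).
Decompose q/1: q(s) = q(q(m)).
Decompose q/1: s = q(m).
Bind s := q(m).
MGU = { x2 := r(m, b), u := q(node(k, k, d)), z := q(node(k, k, d)), t := m, x := q(node(k, k, d)), y2 := r(r(r(m, b), zero), m), s := q(m) }, so y2 := r(r(r(m, b), zero), m).

r(r(r(m, b), zero), m)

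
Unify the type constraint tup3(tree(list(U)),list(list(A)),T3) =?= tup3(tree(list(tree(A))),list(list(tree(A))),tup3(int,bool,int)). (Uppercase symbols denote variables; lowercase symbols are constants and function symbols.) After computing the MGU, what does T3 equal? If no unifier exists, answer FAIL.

Decompose tup3/3: tree(list(U)) =?= tree(list(tree(A))),  list(list(A)) =?= list(list(tree(A))),  T3 =?= tup3(int,bool,int).
Decompose tree/1: list(U) =?= list(tree(A)).
Decompose list/1: U =?= tree(A).
Bind U := tree(A); no other remaining equation mentions U.
Decompose list/1: list(A) =?= list(tree(A)).
Decompose list/1: A =?= tree(A).
Occurs check fails: A occurs in tree(A); the equation A =?= tree(A) has no finite solution.

FAIL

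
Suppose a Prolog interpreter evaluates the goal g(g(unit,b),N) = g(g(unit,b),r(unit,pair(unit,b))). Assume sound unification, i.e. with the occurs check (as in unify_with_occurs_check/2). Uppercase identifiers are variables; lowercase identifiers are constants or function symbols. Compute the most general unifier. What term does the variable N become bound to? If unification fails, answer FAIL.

Decompose g/2: g(unit,b) = g(unit,b),  N = r(unit,pair(unit,b)).
Delete trivial equation g(unit,b) = g(unit,b).
Bind N := r(unit,pair(unit,b)).
MGU = { N ↦ r(unit,pair(unit,b)) }, so N ↦ r(unit,pair(unit,b)).

r(unit,pair(unit,b))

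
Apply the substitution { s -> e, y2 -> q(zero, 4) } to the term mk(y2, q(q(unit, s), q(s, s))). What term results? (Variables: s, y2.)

Replace each occurrence of s with e.
Replace each occurrence of y2 with q(zero, 4).
Result: mk(q(zero, 4), q(q(unit, e), q(e, e))).

mk(q(zero, 4), q(q(unit, e), q(e, e)))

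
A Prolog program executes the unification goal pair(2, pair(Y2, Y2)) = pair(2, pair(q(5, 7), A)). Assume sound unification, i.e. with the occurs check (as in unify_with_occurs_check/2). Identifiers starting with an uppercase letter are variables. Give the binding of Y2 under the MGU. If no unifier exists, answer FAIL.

q(5, 7)

Decompose pair/2: 2 = 2,  pair(Y2, Y2) = pair(q(5, 7), A).
Delete trivial equation 2 = 2.
Decompose pair/2: Y2 = q(5, 7),  Y2 = A.
Bind Y2 := q(5, 7); substituting into the remaining equation gives: q(5, 7) = A.
Bind A := q(5, 7).
MGU = { Y2 = q(5, 7), A = q(5, 7) }, so Y2 = q(5, 7).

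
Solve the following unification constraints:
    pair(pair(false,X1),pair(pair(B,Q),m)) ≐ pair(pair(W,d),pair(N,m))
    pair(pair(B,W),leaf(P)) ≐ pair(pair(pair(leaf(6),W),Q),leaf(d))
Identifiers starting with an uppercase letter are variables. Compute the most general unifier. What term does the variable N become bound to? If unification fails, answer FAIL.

pair(pair(leaf(6),false),false)

Decompose pair/2: pair(false,X1) ≐ pair(W,d),  pair(pair(B,Q),m) ≐ pair(N,m).
Decompose pair/2: false ≐ W,  X1 ≐ d.
Bind W := false; substituting into the one remaining equation that mentions W gives: pair(pair(B,false),leaf(P)) ≐ pair(pair(pair(leaf(6),false),Q),leaf(d)).
Bind X1 := d; no other remaining equation mentions X1.
Decompose pair/2: pair(B,Q) ≐ N,  m ≐ m.
Bind N := pair(B,Q); no other remaining equation mentions N.
Delete trivial equation m ≐ m.
Decompose pair/2: pair(B,false) ≐ pair(pair(leaf(6),false),Q),  leaf(P) ≐ leaf(d).
Decompose pair/2: B ≐ pair(leaf(6),false),  false ≐ Q.
Bind B := pair(leaf(6),false); no other remaining equation mentions B. Substituting into the earlier binding gives N := pair(pair(leaf(6),false),Q).
Bind Q := false; no other remaining equation mentions Q. Substituting into the earlier binding gives N := pair(pair(leaf(6),false),false).
Decompose leaf/1: P ≐ d.
Bind P := d.
MGU = { W ↦ false, X1 ↦ d, N ↦ pair(pair(leaf(6),false),false), B ↦ pair(leaf(6),false), Q ↦ false, P ↦ d }, so N ↦ pair(pair(leaf(6),false),false).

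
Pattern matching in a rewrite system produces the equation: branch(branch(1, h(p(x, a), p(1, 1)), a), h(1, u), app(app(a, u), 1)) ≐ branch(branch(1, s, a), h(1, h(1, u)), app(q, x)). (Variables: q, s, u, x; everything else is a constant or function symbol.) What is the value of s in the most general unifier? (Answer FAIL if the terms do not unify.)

FAIL

Decompose branch/3: branch(1, h(p(x, a), p(1, 1)), a) ≐ branch(1, s, a),  h(1, u) ≐ h(1, h(1, u)),  app(app(a, u), 1) ≐ app(q, x).
Decompose branch/3: 1 ≐ 1,  h(p(x, a), p(1, 1)) ≐ s,  a ≐ a.
Delete trivial equation 1 ≐ 1.
Bind s := h(p(x, a), p(1, 1)); no other remaining equation mentions s.
Delete trivial equation a ≐ a.
Decompose h/2: 1 ≐ 1,  u ≐ h(1, u).
Delete trivial equation 1 ≐ 1.
Occurs check fails: u occurs in h(1, u); the equation u ≐ h(1, u) has no finite solution.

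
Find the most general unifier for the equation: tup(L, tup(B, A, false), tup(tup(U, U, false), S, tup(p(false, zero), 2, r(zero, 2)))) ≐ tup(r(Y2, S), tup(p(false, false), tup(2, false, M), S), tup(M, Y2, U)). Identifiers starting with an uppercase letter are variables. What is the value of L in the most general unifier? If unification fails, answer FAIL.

Decompose tup/3: L ≐ r(Y2, S),  tup(B, A, false) ≐ tup(p(false, false), tup(2, false, M), S),  tup(tup(U, U, false), S, tup(p(false, zero), 2, r(zero, 2))) ≐ tup(M, Y2, U).
Bind L := r(Y2, S); no other remaining equation mentions L.
Decompose tup/3: B ≐ p(false, false),  A ≐ tup(2, false, M),  false ≐ S.
Bind B := p(false, false); no other remaining equation mentions B.
Bind A := tup(2, false, M); no other remaining equation mentions A.
Bind S := false; substituting into the remaining equation gives: tup(tup(U, U, false), false, tup(p(false, zero), 2, r(zero, 2))) ≐ tup(M, Y2, U). Substituting into the earlier binding gives L := r(Y2, false).
Decompose tup/3: tup(U, U, false) ≐ M,  false ≐ Y2,  tup(p(false, zero), 2, r(zero, 2)) ≐ U.
Bind M := tup(U, U, false); no other remaining equation mentions M. Substituting into the earlier binding gives A := tup(2, false, tup(U, U, false)).
Bind Y2 := false; no other remaining equation mentions Y2. Substituting into the earlier binding gives L := r(false, false).
Bind U := tup(p(false, zero), 2, r(zero, 2)). Substituting into the earlier bindings gives A := tup(2, false, tup(tup(p(false, zero), 2, r(zero, 2)), tup(p(false, zero), 2, r(zero, 2)), false)), M := tup(tup(p(false, zero), 2, r(zero, 2)), tup(p(false, zero), 2, r(zero, 2)), false).
MGU = { L ↦ r(false, false), B ↦ p(false, false), A ↦ tup(2, false, tup(tup(p(false, zero), 2, r(zero, 2)), tup(p(false, zero), 2, r(zero, 2)), false)), S ↦ false, M ↦ tup(tup(p(false, zero), 2, r(zero, 2)), tup(p(false, zero), 2, r(zero, 2)), false), Y2 ↦ false, U ↦ tup(p(false, zero), 2, r(zero, 2)) }, so L ↦ r(false, false).

r(false, false)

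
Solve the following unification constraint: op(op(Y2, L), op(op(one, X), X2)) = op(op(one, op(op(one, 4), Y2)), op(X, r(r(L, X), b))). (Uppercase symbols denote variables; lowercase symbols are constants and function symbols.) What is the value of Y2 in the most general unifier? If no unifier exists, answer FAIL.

Decompose op/2: op(Y2, L) = op(one, op(op(one, 4), Y2)),  op(op(one, X), X2) = op(X, r(r(L, X), b)).
Decompose op/2: Y2 = one,  L = op(op(one, 4), Y2).
Bind Y2 := one; substituting into the one remaining equation that mentions Y2 gives: L = op(op(one, 4), one).
Bind L := op(op(one, 4), one); substituting into the remaining equation gives: op(op(one, X), X2) = op(X, r(r(op(op(one, 4), one), X), b)).
Decompose op/2: op(one, X) = X,  X2 = r(r(op(op(one, 4), one), X), b).
Occurs check fails: X occurs in op(one, X); the equation X = op(one, X) has no finite solution.

FAIL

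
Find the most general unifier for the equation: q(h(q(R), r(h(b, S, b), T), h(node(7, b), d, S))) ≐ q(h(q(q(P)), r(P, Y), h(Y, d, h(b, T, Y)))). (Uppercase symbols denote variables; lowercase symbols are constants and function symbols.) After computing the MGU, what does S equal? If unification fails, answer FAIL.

Decompose q/1: h(q(R), r(h(b, S, b), T), h(node(7, b), d, S)) ≐ h(q(q(P)), r(P, Y), h(Y, d, h(b, T, Y))).
Decompose h/3: q(R) ≐ q(q(P)),  r(h(b, S, b), T) ≐ r(P, Y),  h(node(7, b), d, S) ≐ h(Y, d, h(b, T, Y)).
Decompose q/1: R ≐ q(P).
Bind R := q(P); no other remaining equation mentions R.
Decompose r/2: h(b, S, b) ≐ P,  T ≐ Y.
Bind P := h(b, S, b); no other remaining equation mentions P. Substituting into the earlier binding gives R := q(h(b, S, b)).
Bind T := Y; substituting into the remaining equation gives: h(node(7, b), d, S) ≐ h(Y, d, h(b, Y, Y)).
Decompose h/3: node(7, b) ≐ Y,  d ≐ d,  S ≐ h(b, Y, Y).
Bind Y := node(7, b); substituting into the one remaining equation that mentions Y gives: S ≐ h(b, node(7, b), node(7, b)). Substituting into the earlier binding gives T := node(7, b).
Delete trivial equation d ≐ d.
Bind S := h(b, node(7, b), node(7, b)). Substituting into the earlier bindings gives R := q(h(b, h(b, node(7, b), node(7, b)), b)), P := h(b, h(b, node(7, b), node(7, b)), b).
MGU = { R -> q(h(b, h(b, node(7, b), node(7, b)), b)), P -> h(b, h(b, node(7, b), node(7, b)), b), T -> node(7, b), Y -> node(7, b), S -> h(b, node(7, b), node(7, b)) }, so S -> h(b, node(7, b), node(7, b)).

h(b, node(7, b), node(7, b))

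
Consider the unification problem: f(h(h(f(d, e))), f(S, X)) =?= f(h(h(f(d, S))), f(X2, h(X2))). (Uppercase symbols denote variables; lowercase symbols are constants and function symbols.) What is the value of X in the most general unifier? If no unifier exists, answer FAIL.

h(e)

Decompose f/2: h(h(f(d, e))) =?= h(h(f(d, S))),  f(S, X) =?= f(X2, h(X2)).
Decompose h/1: h(f(d, e)) =?= h(f(d, S)).
Decompose h/1: f(d, e) =?= f(d, S).
Decompose f/2: d =?= d,  e =?= S.
Delete trivial equation d =?= d.
Bind S := e; substituting into the remaining equation gives: f(e, X) =?= f(X2, h(X2)).
Decompose f/2: e =?= X2,  X =?= h(X2).
Bind X2 := e; substituting into the remaining equation gives: X =?= h(e).
Bind X := h(e).
MGU = { S -> e, X2 -> e, X -> h(e) }, so X -> h(e).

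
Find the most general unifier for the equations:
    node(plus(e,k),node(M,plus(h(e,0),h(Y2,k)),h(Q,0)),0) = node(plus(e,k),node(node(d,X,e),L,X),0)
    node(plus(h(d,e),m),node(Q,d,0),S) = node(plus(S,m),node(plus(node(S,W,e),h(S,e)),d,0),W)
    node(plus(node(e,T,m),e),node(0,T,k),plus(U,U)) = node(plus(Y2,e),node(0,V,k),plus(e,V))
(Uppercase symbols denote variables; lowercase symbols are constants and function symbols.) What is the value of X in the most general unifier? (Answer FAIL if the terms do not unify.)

h(plus(node(h(d,e),h(d,e),e),h(h(d,e),e)),0)

Decompose node/3: plus(e,k) = plus(e,k),  node(M,plus(h(e,0),h(Y2,k)),h(Q,0)) = node(node(d,X,e),L,X),  0 = 0.
Delete trivial equation plus(e,k) = plus(e,k).
Decompose node/3: M = node(d,X,e),  plus(h(e,0),h(Y2,k)) = L,  h(Q,0) = X.
Bind M := node(d,X,e); no other remaining equation mentions M.
Bind L := plus(h(e,0),h(Y2,k)); no other remaining equation mentions L.
Bind X := h(Q,0); no other remaining equation mentions X. Substituting into the earlier binding gives M := node(d,h(Q,0),e).
Delete trivial equation 0 = 0.
Decompose node/3: plus(h(d,e),m) = plus(S,m),  node(Q,d,0) = node(plus(node(S,W,e),h(S,e)),d,0),  S = W.
Decompose plus/2: h(d,e) = S,  m = m.
Bind S := h(d,e); substituting into the 2 remaining equations that mention S gives: node(Q,d,0) = node(plus(node(h(d,e),W,e),h(h(d,e),e)),d,0),  h(d,e) = W.
Delete trivial equation m = m.
Decompose node/3: Q = plus(node(h(d,e),W,e),h(h(d,e),e)),  d = d,  0 = 0.
Bind Q := plus(node(h(d,e),W,e),h(h(d,e),e)); no other remaining equation mentions Q. Substituting into the earlier bindings gives M := node(d,h(plus(node(h(d,e),W,e),h(h(d,e),e)),0),e), X := h(plus(node(h(d,e),W,e),h(h(d,e),e)),0).
Delete trivial equation d = d.
Delete trivial equation 0 = 0.
Bind W := h(d,e); no other remaining equation mentions W. Substituting into the earlier bindings gives M := node(d,h(plus(node(h(d,e),h(d,e),e),h(h(d,e),e)),0),e), X := h(plus(node(h(d,e),h(d,e),e),h(h(d,e),e)),0), Q := plus(node(h(d,e),h(d,e),e),h(h(d,e),e)).
Decompose node/3: plus(node(e,T,m),e) = plus(Y2,e),  node(0,T,k) = node(0,V,k),  plus(U,U) = plus(e,V).
Decompose plus/2: node(e,T,m) = Y2,  e = e.
Bind Y2 := node(e,T,m); no other remaining equation mentions Y2. Substituting into the earlier binding gives L := plus(h(e,0),h(node(e,T,m),k)).
Delete trivial equation e = e.
Decompose node/3: 0 = 0,  T = V,  k = k.
Delete trivial equation 0 = 0.
Bind T := V; no other remaining equation mentions T. Substituting into the earlier bindings gives L := plus(h(e,0),h(node(e,V,m),k)), Y2 := node(e,V,m).
Delete trivial equation k = k.
Decompose plus/2: U = e,  U = V.
Bind U := e; substituting into the remaining equation gives: e = V.
Bind V := e. Substituting into the earlier bindings gives L := plus(h(e,0),h(node(e,e,m),k)), Y2 := node(e,e,m), T := e.
MGU = { M := node(d,h(plus(node(h(d,e),h(d,e),e),h(h(d,e),e)),0),e), L := plus(h(e,0),h(node(e,e,m),k)), X := h(plus(node(h(d,e),h(d,e),e),h(h(d,e),e)),0), S := h(d,e), Q := plus(node(h(d,e),h(d,e),e),h(h(d,e),e)), W := h(d,e), Y2 := node(e,e,m), T := e, U := e, V := e }, so X := h(plus(node(h(d,e),h(d,e),e),h(h(d,e),e)),0).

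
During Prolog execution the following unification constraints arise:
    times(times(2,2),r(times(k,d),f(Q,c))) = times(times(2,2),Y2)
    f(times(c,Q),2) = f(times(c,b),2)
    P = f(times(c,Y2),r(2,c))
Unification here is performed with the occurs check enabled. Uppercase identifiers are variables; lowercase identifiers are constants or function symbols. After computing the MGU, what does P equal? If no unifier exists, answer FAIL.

Decompose times/2: times(2,2) = times(2,2),  r(times(k,d),f(Q,c)) = Y2.
Delete trivial equation times(2,2) = times(2,2).
Bind Y2 := r(times(k,d),f(Q,c)); substituting into the one remaining equation that mentions Y2 gives: P = f(times(c,r(times(k,d),f(Q,c))),r(2,c)).
Decompose f/2: times(c,Q) = times(c,b),  2 = 2.
Decompose times/2: c = c,  Q = b.
Delete trivial equation c = c.
Bind Q := b; substituting into the one remaining equation that mentions Q gives: P = f(times(c,r(times(k,d),f(b,c))),r(2,c)). Substituting into the earlier binding gives Y2 := r(times(k,d),f(b,c)).
Delete trivial equation 2 = 2.
Bind P := f(times(c,r(times(k,d),f(b,c))),r(2,c)).
MGU = { Y2 ↦ r(times(k,d),f(b,c)), Q ↦ b, P ↦ f(times(c,r(times(k,d),f(b,c))),r(2,c)) }, so P ↦ f(times(c,r(times(k,d),f(b,c))),r(2,c)).

f(times(c,r(times(k,d),f(b,c))),r(2,c))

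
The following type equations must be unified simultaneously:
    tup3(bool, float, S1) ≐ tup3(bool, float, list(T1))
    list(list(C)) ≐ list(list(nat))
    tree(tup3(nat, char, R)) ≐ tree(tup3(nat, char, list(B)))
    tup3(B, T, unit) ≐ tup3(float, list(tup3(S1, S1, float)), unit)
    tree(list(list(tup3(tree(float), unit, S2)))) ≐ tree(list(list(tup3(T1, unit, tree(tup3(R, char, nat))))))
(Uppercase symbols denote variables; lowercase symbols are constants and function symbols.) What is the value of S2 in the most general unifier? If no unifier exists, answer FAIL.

tree(tup3(list(float), char, nat))

Decompose tup3/3: bool ≐ bool,  float ≐ float,  S1 ≐ list(T1).
Delete trivial equation bool ≐ bool.
Delete trivial equation float ≐ float.
Bind S1 := list(T1); substituting into the one remaining equation that mentions S1 gives: tup3(B, T, unit) ≐ tup3(float, list(tup3(list(T1), list(T1), float)), unit).
Decompose list/1: list(C) ≐ list(nat).
Decompose list/1: C ≐ nat.
Bind C := nat; no other remaining equation mentions C.
Decompose tree/1: tup3(nat, char, R) ≐ tup3(nat, char, list(B)).
Decompose tup3/3: nat ≐ nat,  char ≐ char,  R ≐ list(B).
Delete trivial equation nat ≐ nat.
Delete trivial equation char ≐ char.
Bind R := list(B); substituting into the one remaining equation that mentions R gives: tree(list(list(tup3(tree(float), unit, S2)))) ≐ tree(list(list(tup3(T1, unit, tree(tup3(list(B), char, nat)))))).
Decompose tup3/3: B ≐ float,  T ≐ list(tup3(list(T1), list(T1), float)),  unit ≐ unit.
Bind B := float; substituting into the one remaining equation that mentions B gives: tree(list(list(tup3(tree(float), unit, S2)))) ≐ tree(list(list(tup3(T1, unit, tree(tup3(list(float), char, nat)))))). Substituting into the earlier binding gives R := list(float).
Bind T := list(tup3(list(T1), list(T1), float)); no other remaining equation mentions T.
Delete trivial equation unit ≐ unit.
Decompose tree/1: list(list(tup3(tree(float), unit, S2))) ≐ list(list(tup3(T1, unit, tree(tup3(list(float), char, nat))))).
Decompose list/1: list(tup3(tree(float), unit, S2)) ≐ list(tup3(T1, unit, tree(tup3(list(float), char, nat)))).
Decompose list/1: tup3(tree(float), unit, S2) ≐ tup3(T1, unit, tree(tup3(list(float), char, nat))).
Decompose tup3/3: tree(float) ≐ T1,  unit ≐ unit,  S2 ≐ tree(tup3(list(float), char, nat)).
Bind T1 := tree(float); no other remaining equation mentions T1. Substituting into the earlier bindings gives S1 := list(tree(float)), T := list(tup3(list(tree(float)), list(tree(float)), float)).
Delete trivial equation unit ≐ unit.
Bind S2 := tree(tup3(list(float), char, nat)).
MGU = { S1 ↦ list(tree(float)), C ↦ nat, R ↦ list(float), B ↦ float, T ↦ list(tup3(list(tree(float)), list(tree(float)), float)), T1 ↦ tree(float), S2 ↦ tree(tup3(list(float), char, nat)) }, so S2 ↦ tree(tup3(list(float), char, nat)).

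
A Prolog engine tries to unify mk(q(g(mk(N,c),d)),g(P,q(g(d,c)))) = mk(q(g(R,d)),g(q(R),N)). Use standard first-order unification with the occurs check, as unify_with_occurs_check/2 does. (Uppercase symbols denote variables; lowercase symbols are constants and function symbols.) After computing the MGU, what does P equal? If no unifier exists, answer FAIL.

q(mk(q(g(d,c)),c))

Decompose mk/2: q(g(mk(N,c),d)) = q(g(R,d)),  g(P,q(g(d,c))) = g(q(R),N).
Decompose q/1: g(mk(N,c),d) = g(R,d).
Decompose g/2: mk(N,c) = R,  d = d.
Bind R := mk(N,c); substituting into the one remaining equation that mentions R gives: g(P,q(g(d,c))) = g(q(mk(N,c)),N).
Delete trivial equation d = d.
Decompose g/2: P = q(mk(N,c)),  q(g(d,c)) = N.
Bind P := q(mk(N,c)); no other remaining equation mentions P.
Bind N := q(g(d,c)). Substituting into the earlier bindings gives R := mk(q(g(d,c)),c), P := q(mk(q(g(d,c)),c)).
MGU = { R -> mk(q(g(d,c)),c), P -> q(mk(q(g(d,c)),c)), N -> q(g(d,c)) }, so P -> q(mk(q(g(d,c)),c)).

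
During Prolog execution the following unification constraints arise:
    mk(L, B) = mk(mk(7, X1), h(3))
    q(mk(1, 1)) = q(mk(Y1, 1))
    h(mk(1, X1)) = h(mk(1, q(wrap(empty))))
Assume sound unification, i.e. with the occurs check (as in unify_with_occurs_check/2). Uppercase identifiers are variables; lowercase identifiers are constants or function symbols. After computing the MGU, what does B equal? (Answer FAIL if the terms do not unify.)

h(3)

Decompose mk/2: L = mk(7, X1),  B = h(3).
Bind L := mk(7, X1); no other remaining equation mentions L.
Bind B := h(3); no other remaining equation mentions B.
Decompose q/1: mk(1, 1) = mk(Y1, 1).
Decompose mk/2: 1 = Y1,  1 = 1.
Bind Y1 := 1; no other remaining equation mentions Y1.
Delete trivial equation 1 = 1.
Decompose h/1: mk(1, X1) = mk(1, q(wrap(empty))).
Decompose mk/2: 1 = 1,  X1 = q(wrap(empty)).
Delete trivial equation 1 = 1.
Bind X1 := q(wrap(empty)). Substituting into the earlier binding gives L := mk(7, q(wrap(empty))).
MGU = { L = mk(7, q(wrap(empty))), B = h(3), Y1 = 1, X1 = q(wrap(empty)) }, so B = h(3).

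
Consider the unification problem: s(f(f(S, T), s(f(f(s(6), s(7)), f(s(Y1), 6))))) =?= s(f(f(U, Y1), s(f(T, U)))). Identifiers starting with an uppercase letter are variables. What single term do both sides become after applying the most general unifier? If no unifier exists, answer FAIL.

Decompose s/1: f(f(S, T), s(f(f(s(6), s(7)), f(s(Y1), 6)))) =?= f(f(U, Y1), s(f(T, U))).
Decompose f/2: f(S, T) =?= f(U, Y1),  s(f(f(s(6), s(7)), f(s(Y1), 6))) =?= s(f(T, U)).
Decompose f/2: S =?= U,  T =?= Y1.
Bind S := U; no other remaining equation mentions S.
Bind T := Y1; substituting into the remaining equation gives: s(f(f(s(6), s(7)), f(s(Y1), 6))) =?= s(f(Y1, U)).
Decompose s/1: f(f(s(6), s(7)), f(s(Y1), 6)) =?= f(Y1, U).
Decompose f/2: f(s(6), s(7)) =?= Y1,  f(s(Y1), 6) =?= U.
Bind Y1 := f(s(6), s(7)); substituting into the remaining equation gives: f(s(f(s(6), s(7))), 6) =?= U. Substituting into the earlier binding gives T := f(s(6), s(7)).
Bind U := f(s(f(s(6), s(7))), 6). Substituting into the earlier binding gives S := f(s(f(s(6), s(7))), 6).
Applying the MGU to either side gives s(f(f(f(s(f(s(6), s(7))), 6), f(s(6), s(7))), s(f(f(s(6), s(7)), f(s(f(s(6), s(7))), 6))))).

s(f(f(f(s(f(s(6), s(7))), 6), f(s(6), s(7))), s(f(f(s(6), s(7)), f(s(f(s(6), s(7))), 6)))))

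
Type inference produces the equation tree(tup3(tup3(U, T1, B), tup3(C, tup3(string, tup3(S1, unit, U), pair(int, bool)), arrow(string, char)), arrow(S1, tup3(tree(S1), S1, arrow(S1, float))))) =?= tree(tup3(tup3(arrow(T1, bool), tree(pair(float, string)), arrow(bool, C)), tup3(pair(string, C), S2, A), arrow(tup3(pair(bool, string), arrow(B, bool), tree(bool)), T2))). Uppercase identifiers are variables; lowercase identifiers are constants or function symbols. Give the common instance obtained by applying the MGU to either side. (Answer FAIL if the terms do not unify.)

FAIL

Decompose tree/1: tup3(tup3(U, T1, B), tup3(C, tup3(string, tup3(S1, unit, U), pair(int, bool)), arrow(string, char)), arrow(S1, tup3(tree(S1), S1, arrow(S1, float)))) =?= tup3(tup3(arrow(T1, bool), tree(pair(float, string)), arrow(bool, C)), tup3(pair(string, C), S2, A), arrow(tup3(pair(bool, string), arrow(B, bool), tree(bool)), T2)).
Decompose tup3/3: tup3(U, T1, B) =?= tup3(arrow(T1, bool), tree(pair(float, string)), arrow(bool, C)),  tup3(C, tup3(string, tup3(S1, unit, U), pair(int, bool)), arrow(string, char)) =?= tup3(pair(string, C), S2, A),  arrow(S1, tup3(tree(S1), S1, arrow(S1, float))) =?= arrow(tup3(pair(bool, string), arrow(B, bool), tree(bool)), T2).
Decompose tup3/3: U =?= arrow(T1, bool),  T1 =?= tree(pair(float, string)),  B =?= arrow(bool, C).
Bind U := arrow(T1, bool); substituting into the one remaining equation that mentions U gives: tup3(C, tup3(string, tup3(S1, unit, arrow(T1, bool)), pair(int, bool)), arrow(string, char)) =?= tup3(pair(string, C), S2, A).
Bind T1 := tree(pair(float, string)); substituting into the one remaining equation that mentions T1 gives: tup3(C, tup3(string, tup3(S1, unit, arrow(tree(pair(float, string)), bool)), pair(int, bool)), arrow(string, char)) =?= tup3(pair(string, C), S2, A). Substituting into the earlier binding gives U := arrow(tree(pair(float, string)), bool).
Bind B := arrow(bool, C); substituting into the one remaining equation that mentions B gives: arrow(S1, tup3(tree(S1), S1, arrow(S1, float))) =?= arrow(tup3(pair(bool, string), arrow(arrow(bool, C), bool), tree(bool)), T2).
Decompose tup3/3: C =?= pair(string, C),  tup3(string, tup3(S1, unit, arrow(tree(pair(float, string)), bool)), pair(int, bool)) =?= S2,  arrow(string, char) =?= A.
Occurs check fails: C occurs in pair(string, C); the equation C =?= pair(string, C) has no finite solution.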